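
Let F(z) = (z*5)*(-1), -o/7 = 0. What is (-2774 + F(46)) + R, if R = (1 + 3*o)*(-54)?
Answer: -3058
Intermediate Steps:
o = 0 (o = -7*0 = 0)
F(z) = -5*z (F(z) = (5*z)*(-1) = -5*z)
R = -54 (R = (1 + 3*0)*(-54) = (1 + 0)*(-54) = 1*(-54) = -54)
(-2774 + F(46)) + R = (-2774 - 5*46) - 54 = (-2774 - 230) - 54 = -3004 - 54 = -3058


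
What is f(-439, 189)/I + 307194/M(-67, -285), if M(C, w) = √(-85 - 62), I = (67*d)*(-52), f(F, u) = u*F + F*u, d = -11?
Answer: -82971/19162 - 102398*I*√3/7 ≈ -4.33 - 25337.0*I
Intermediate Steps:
f(F, u) = 2*F*u (f(F, u) = F*u + F*u = 2*F*u)
I = 38324 (I = (67*(-11))*(-52) = -737*(-52) = 38324)
M(C, w) = 7*I*√3 (M(C, w) = √(-147) = 7*I*√3)
f(-439, 189)/I + 307194/M(-67, -285) = (2*(-439)*189)/38324 + 307194/((7*I*√3)) = -165942*1/38324 + 307194*(-I*√3/21) = -82971/19162 - 102398*I*√3/7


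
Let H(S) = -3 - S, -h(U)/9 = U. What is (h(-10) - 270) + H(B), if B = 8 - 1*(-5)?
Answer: -196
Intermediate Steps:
h(U) = -9*U
B = 13 (B = 8 + 5 = 13)
(h(-10) - 270) + H(B) = (-9*(-10) - 270) + (-3 - 1*13) = (90 - 270) + (-3 - 13) = -180 - 16 = -196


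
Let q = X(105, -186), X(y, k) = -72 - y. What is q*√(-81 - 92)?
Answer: -177*I*√173 ≈ -2328.1*I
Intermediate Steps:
q = -177 (q = -72 - 1*105 = -72 - 105 = -177)
q*√(-81 - 92) = -177*√(-81 - 92) = -177*I*√173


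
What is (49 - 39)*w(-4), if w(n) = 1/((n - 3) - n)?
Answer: -10/3 ≈ -3.3333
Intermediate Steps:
w(n) = -1/3 (w(n) = 1/((-3 + n) - n) = 1/(-3) = -1/3)
(49 - 39)*w(-4) = (49 - 39)*(-1/3) = 10*(-1/3) = -10/3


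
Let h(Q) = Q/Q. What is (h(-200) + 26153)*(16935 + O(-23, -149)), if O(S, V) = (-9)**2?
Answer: 445036464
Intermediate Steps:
O(S, V) = 81
h(Q) = 1
(h(-200) + 26153)*(16935 + O(-23, -149)) = (1 + 26153)*(16935 + 81) = 26154*17016 = 445036464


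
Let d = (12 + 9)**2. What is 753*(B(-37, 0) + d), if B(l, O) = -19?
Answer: 317766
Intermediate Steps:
d = 441 (d = 21**2 = 441)
753*(B(-37, 0) + d) = 753*(-19 + 441) = 753*422 = 317766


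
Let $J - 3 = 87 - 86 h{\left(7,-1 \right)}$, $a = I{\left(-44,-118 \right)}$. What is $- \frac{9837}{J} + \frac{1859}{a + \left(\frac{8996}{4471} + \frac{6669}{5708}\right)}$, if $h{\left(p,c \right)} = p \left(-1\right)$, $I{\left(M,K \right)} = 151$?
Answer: $- \frac{5875959361291}{2722851799020} \approx -2.158$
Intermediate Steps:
$h{\left(p,c \right)} = - p$
$a = 151$
$J = 692$ ($J = 3 - \left(-87 + 86 \left(\left(-1\right) 7\right)\right) = 3 + \left(87 - -602\right) = 3 + \left(87 + 602\right) = 3 + 689 = 692$)
$- \frac{9837}{J} + \frac{1859}{a + \left(\frac{8996}{4471} + \frac{6669}{5708}\right)} = - \frac{9837}{692} + \frac{1859}{151 + \left(\frac{8996}{4471} + \frac{6669}{5708}\right)} = - \frac{9837}{692} + \frac{1859}{151 + \frac{81166267}{25520468}} = - \frac{9837}{692} + \frac{1859}{\frac{3934756935}{25520468}} = - \frac{9837}{692} + 1859 \cdot \frac{25520468}{3934756935} = - \frac{9837}{692} + \frac{47442550012}{3934756935} = - \frac{5875959361291}{2722851799020}$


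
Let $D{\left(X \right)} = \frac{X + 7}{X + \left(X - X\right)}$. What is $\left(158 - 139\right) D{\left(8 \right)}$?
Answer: $\frac{285}{8} \approx 35.625$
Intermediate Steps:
$D{\left(X \right)} = \frac{7 + X}{X}$ ($D{\left(X \right)} = \frac{7 + X}{X + 0} = \frac{7 + X}{X}$)
$\left(158 - 139\right) D{\left(8 \right)} = \left(158 - 139\right) \frac{7 + 8}{8} = 19 \cdot \frac{1}{8} \cdot 15 = 19 \cdot \frac{15}{8} = \frac{285}{8}$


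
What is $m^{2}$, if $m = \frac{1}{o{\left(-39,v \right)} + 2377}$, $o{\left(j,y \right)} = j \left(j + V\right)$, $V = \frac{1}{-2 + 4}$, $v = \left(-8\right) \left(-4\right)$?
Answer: $\frac{4}{60171049} \approx 6.6477 \cdot 10^{-8}$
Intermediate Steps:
$v = 32$
$V = \frac{1}{2} \approx 0.5$
$o{\left(j,y \right)} = j \left(\frac{1}{2} + j\right)$ ($o{\left(j,y \right)} = j \left(j + \frac{1}{2}\right) = j \left(\frac{1}{2} + j\right)$)
$m = \frac{2}{7757}$ ($m = \frac{1}{- 39 \left(\frac{1}{2} - 39\right) + 2377} = \frac{1}{\left(-39\right) \left(- \frac{77}{2}\right) + 2377} = \frac{1}{\frac{3003}{2} + 2377} = \frac{1}{\frac{7757}{2}} = \frac{2}{7757} \approx 0.00025783$)
$m^{2} = \left(\frac{2}{7757}\right)^{2} = \frac{4}{60171049}$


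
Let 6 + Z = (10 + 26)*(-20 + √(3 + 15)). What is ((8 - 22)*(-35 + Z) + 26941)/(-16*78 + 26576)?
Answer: 37595/25328 - 189*√2/3166 ≈ 1.3999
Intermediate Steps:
Z = -726 + 108*√2 (Z = -6 + (10 + 26)*(-20 + √(3 + 15)) = -6 + 36*(-20 + √18) = -6 + 36*(-20 + 3*√2) = -6 + (-720 + 108*√2) = -726 + 108*√2 ≈ -573.26)
((8 - 22)*(-35 + Z) + 26941)/(-16*78 + 26576) = ((8 - 22)*(-35 + (-726 + 108*√2)) + 26941)/(-16*78 + 26576) = (-14*(-761 + 108*√2) + 26941)/(-1248 + 26576) = ((10654 - 1512*√2) + 26941)/25328 = (37595 - 1512*√2)*(1/25328) = 37595/25328 - 189*√2/3166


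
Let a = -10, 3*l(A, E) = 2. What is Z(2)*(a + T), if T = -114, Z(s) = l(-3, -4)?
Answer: -248/3 ≈ -82.667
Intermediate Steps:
l(A, E) = ⅔ (l(A, E) = (⅓)*2 = ⅔)
Z(s) = ⅔
Z(2)*(a + T) = 2*(-10 - 114)/3 = (⅔)*(-124) = -248/3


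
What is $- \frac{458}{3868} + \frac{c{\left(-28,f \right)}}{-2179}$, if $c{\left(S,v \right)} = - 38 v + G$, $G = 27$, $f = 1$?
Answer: $- \frac{477717}{4214186} \approx -0.11336$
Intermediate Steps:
$c{\left(S,v \right)} = 27 - 38 v$ ($c{\left(S,v \right)} = - 38 v + 27 = 27 - 38 v$)
$- \frac{458}{3868} + \frac{c{\left(-28,f \right)}}{-2179} = - \frac{458}{3868} + \frac{27 - 38}{-2179} = \left(-458\right) \frac{1}{3868} + \left(27 - 38\right) \left(- \frac{1}{2179}\right) = - \frac{229}{1934} - - \frac{11}{2179} = - \frac{229}{1934} + \frac{11}{2179} = - \frac{477717}{4214186}$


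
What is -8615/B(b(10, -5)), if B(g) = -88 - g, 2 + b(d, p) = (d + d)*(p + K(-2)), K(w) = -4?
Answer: -8615/94 ≈ -91.649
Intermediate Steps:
b(d, p) = -2 + 2*d*(-4 + p) (b(d, p) = -2 + (d + d)*(p - 4) = -2 + (2*d)*(-4 + p) = -2 + 2*d*(-4 + p))
-8615/B(b(10, -5)) = -8615/(-88 - (-2 - 8*10 + 2*10*(-5))) = -8615/(-88 - (-2 - 80 - 100)) = -8615/(-88 - 1*(-182)) = -8615/(-88 + 182) = -8615/94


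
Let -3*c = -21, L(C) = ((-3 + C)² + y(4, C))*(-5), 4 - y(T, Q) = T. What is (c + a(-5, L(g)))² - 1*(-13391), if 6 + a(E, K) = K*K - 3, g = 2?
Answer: 13920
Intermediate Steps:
y(T, Q) = 4 - T
L(C) = -5*(-3 + C)² (L(C) = ((-3 + C)² + (4 - 1*4))*(-5) = ((-3 + C)² + (4 - 4))*(-5) = ((-3 + C)² + 0)*(-5) = (-3 + C)²*(-5) = -5*(-3 + C)²)
a(E, K) = -9 + K² (a(E, K) = -6 + (K*K - 3) = -6 + (K² - 3) = -6 + (-3 + K²) = -9 + K²)
c = 7 (c = -⅓*(-21) = 7)
(c + a(-5, L(g)))² - 1*(-13391) = (7 + (-9 + (-5*(-3 + 2)²)²))² - 1*(-13391) = (7 + (-9 + (-5*(-1)²)²))² + 13391 = (7 + (-9 + (-5*1)²))² + 13391 = (7 + (-9 + (-5)²))² + 13391 = (7 + (-9 + 25))² + 13391 = (7 + 16)² + 13391 = 23² + 13391 = 529 + 13391 = 13920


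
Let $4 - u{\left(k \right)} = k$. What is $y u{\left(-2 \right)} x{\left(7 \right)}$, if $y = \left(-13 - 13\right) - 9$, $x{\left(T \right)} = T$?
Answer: $-1470$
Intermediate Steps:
$u{\left(k \right)} = 4 - k$
$y = -35$ ($y = -26 - 9 = -35$)
$y u{\left(-2 \right)} x{\left(7 \right)} = - 35 \left(4 - -2\right) 7 = - 35 \left(4 + 2\right) 7 = \left(-35\right) 6 \cdot 7 = \left(-210\right) 7 = -1470$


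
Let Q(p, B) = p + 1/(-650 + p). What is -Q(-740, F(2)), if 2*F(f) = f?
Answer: 1028601/1390 ≈ 740.00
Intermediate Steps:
F(f) = f/2
-Q(-740, F(2)) = -(1 + (-740)**2 - 650*(-740))/(-650 - 740) = -(1 + 547600 + 481000)/(-1390) = -(-1)*1028601/1390 = -1*(-1028601/1390) = 1028601/1390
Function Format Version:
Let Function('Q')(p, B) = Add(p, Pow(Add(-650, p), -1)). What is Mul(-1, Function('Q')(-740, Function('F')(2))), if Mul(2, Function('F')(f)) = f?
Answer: Rational(1028601, 1390) ≈ 740.00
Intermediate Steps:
Function('F')(f) = Mul(Rational(1, 2), f)
Mul(-1, Function('Q')(-740, Function('F')(2))) = Mul(-1, Mul(Pow(Add(-650, -740), -1), Add(1, Pow(-740, 2), Mul(-650, -740)))) = Mul(-1, Mul(Pow(-1390, -1), Add(1, 547600, 481000))) = Mul(-1, Mul(Rational(-1, 1390), 1028601)) = Mul(-1, Rational(-1028601, 1390)) = Rational(1028601, 1390)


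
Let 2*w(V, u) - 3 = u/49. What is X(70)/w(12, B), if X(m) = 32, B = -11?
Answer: 392/17 ≈ 23.059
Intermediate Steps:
w(V, u) = 3/2 + u/98 (w(V, u) = 3/2 + (u/49)/2 = 3/2 + u/98)
X(70)/w(12, B) = 32/(3/2 + (1/98)*(-11)) = 32/(3/2 - 11/98) = 32/(68/49) = 32*(49/68) = 392/17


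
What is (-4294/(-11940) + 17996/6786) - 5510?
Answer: -37183571423/6752070 ≈ -5507.0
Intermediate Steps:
(-4294/(-11940) + 17996/6786) - 5510 = (-4294*(-1/11940) + 17996*(1/6786)) - 5510 = (2147/5970 + 8998/3393) - 5510 = 20334277/6752070 - 5510 = -37183571423/6752070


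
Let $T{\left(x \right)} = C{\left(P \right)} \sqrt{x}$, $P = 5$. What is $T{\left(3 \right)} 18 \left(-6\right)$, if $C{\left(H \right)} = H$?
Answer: $- 540 \sqrt{3} \approx -935.31$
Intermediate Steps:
$T{\left(x \right)} = 5 \sqrt{x}$
$T{\left(3 \right)} 18 \left(-6\right) = 5 \sqrt{3} \cdot 18 \left(-6\right) = 90 \sqrt{3} \left(-6\right) = - 540 \sqrt{3}$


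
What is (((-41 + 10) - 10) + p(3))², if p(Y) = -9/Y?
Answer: 1936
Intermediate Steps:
(((-41 + 10) - 10) + p(3))² = (((-41 + 10) - 10) - 9/3)² = ((-31 - 10) - 9*⅓)² = (-41 - 3)² = (-44)² = 1936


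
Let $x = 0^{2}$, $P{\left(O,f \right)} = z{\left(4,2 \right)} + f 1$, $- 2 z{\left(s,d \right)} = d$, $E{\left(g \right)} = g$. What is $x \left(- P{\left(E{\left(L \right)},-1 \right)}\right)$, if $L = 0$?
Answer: $0$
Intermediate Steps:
$z{\left(s,d \right)} = - \frac{d}{2}$
$P{\left(O,f \right)} = -1 + f$ ($P{\left(O,f \right)} = \left(- \frac{1}{2}\right) 2 + f 1 = -1 + f$)
$x = 0$
$x \left(- P{\left(E{\left(L \right)},-1 \right)}\right) = 0 \left(- (-1 - 1)\right) = 0 \left(\left(-1\right) \left(-2\right)\right) = 0 \cdot 2 = 0$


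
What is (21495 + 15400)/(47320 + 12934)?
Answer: 785/1282 ≈ 0.61232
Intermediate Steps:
(21495 + 15400)/(47320 + 12934) = 36895/60254 = 36895*(1/60254) = 785/1282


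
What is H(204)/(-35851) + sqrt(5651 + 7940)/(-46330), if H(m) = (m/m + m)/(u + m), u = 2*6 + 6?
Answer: -205/7958922 - sqrt(13591)/46330 ≈ -0.0025421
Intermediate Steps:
u = 18 (u = 12 + 6 = 18)
H(m) = (1 + m)/(18 + m) (H(m) = (m/m + m)/(18 + m) = (1 + m)/(18 + m))
H(204)/(-35851) + sqrt(5651 + 7940)/(-46330) = ((1 + 204)/(18 + 204))/(-35851) + sqrt(5651 + 7940)/(-46330) = (205/222)*(-1/35851) + sqrt(13591)*(-1/46330) = ((1/222)*205)*(-1/35851) - sqrt(13591)/46330 = (205/222)*(-1/35851) - sqrt(13591)/46330 = -205/7958922 - sqrt(13591)/46330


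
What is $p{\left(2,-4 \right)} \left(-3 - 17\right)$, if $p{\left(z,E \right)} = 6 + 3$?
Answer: $-180$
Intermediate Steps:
$p{\left(z,E \right)} = 9$
$p{\left(2,-4 \right)} \left(-3 - 17\right) = 9 \left(-3 - 17\right) = 9 \left(-20\right) = -180$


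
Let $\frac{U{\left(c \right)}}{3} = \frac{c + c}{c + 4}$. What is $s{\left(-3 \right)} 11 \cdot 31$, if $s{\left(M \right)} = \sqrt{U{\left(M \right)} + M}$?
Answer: $341 i \sqrt{21} \approx 1562.7 i$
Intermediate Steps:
$U{\left(c \right)} = \frac{6 c}{4 + c}$ ($U{\left(c \right)} = 3 \frac{c + c}{c + 4} = 3 \frac{2 c}{4 + c} = \frac{6 c}{4 + c}$)
$s{\left(M \right)} = \sqrt{M + \frac{6 M}{4 + M}}$ ($s{\left(M \right)} = \sqrt{\frac{6 M}{4 + M} + M} = \sqrt{M + \frac{6 M}{4 + M}}$)
$s{\left(-3 \right)} 11 \cdot 31 = \sqrt{- \frac{3 \left(10 - 3\right)}{4 - 3}} \cdot 11 \cdot 31 = \sqrt{\left(-3\right) 1^{-1} \cdot 7} \cdot 11 \cdot 31 = \sqrt{\left(-3\right) 1 \cdot 7} \cdot 11 \cdot 31 = \sqrt{-21} \cdot 11 \cdot 31 = i \sqrt{21} \cdot 11 \cdot 31 = 11 i \sqrt{21} \cdot 31 = 341 i \sqrt{21}$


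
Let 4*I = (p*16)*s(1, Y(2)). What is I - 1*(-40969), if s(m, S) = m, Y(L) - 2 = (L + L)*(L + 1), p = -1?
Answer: 40965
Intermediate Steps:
Y(L) = 2 + 2*L*(1 + L) (Y(L) = 2 + (L + L)*(L + 1) = 2 + (2*L)*(1 + L) = 2 + 2*L*(1 + L))
I = -4 (I = (-1*16*1)/4 = (-16*1)/4 = (1/4)*(-16) = -4)
I - 1*(-40969) = -4 - 1*(-40969) = -4 + 40969 = 40965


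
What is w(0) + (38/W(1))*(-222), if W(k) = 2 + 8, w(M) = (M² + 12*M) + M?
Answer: -4218/5 ≈ -843.60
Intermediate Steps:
w(M) = M² + 13*M
W(k) = 10
w(0) + (38/W(1))*(-222) = 0*(13 + 0) + (38/10)*(-222) = 0*13 + (38*(⅒))*(-222) = 0 + (19/5)*(-222) = 0 - 4218/5 = -4218/5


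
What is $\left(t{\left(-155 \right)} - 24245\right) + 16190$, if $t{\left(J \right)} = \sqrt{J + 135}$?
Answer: $-8055 + 2 i \sqrt{5} \approx -8055.0 + 4.4721 i$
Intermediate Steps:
$t{\left(J \right)} = \sqrt{135 + J}$
$\left(t{\left(-155 \right)} - 24245\right) + 16190 = \left(\sqrt{135 - 155} - 24245\right) + 16190 = \left(\sqrt{-20} - 24245\right) + 16190 = \left(2 i \sqrt{5} - 24245\right) + 16190 = \left(-24245 + 2 i \sqrt{5}\right) + 16190 = -8055 + 2 i \sqrt{5}$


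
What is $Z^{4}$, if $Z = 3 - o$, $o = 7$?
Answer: $256$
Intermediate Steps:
$Z = -4$ ($Z = 3 - 7 = -4$)
$Z^{4} = \left(-4\right)^{4} = 256$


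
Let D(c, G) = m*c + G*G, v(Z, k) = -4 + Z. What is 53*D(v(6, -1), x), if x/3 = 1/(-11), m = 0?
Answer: 477/121 ≈ 3.9422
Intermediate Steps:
x = -3/11 (x = 3/(-11) = 3*(-1/11) = -3/11 ≈ -0.27273)
D(c, G) = G² (D(c, G) = 0*c + G*G = 0 + G² = G²)
53*D(v(6, -1), x) = 53*(-3/11)² = 53*(9/121) = 477/121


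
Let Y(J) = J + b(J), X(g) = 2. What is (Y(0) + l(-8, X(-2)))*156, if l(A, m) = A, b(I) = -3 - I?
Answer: -1716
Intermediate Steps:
Y(J) = -3 (Y(J) = J + (-3 - J) = -3)
(Y(0) + l(-8, X(-2)))*156 = (-3 - 8)*156 = -11*156 = -1716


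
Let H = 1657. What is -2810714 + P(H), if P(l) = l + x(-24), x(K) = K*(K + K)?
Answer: -2807905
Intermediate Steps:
x(K) = 2*K² (x(K) = K*(2*K) = 2*K²)
P(l) = 1152 + l (P(l) = l + 2*(-24)² = l + 2*576 = l + 1152 = 1152 + l)
-2810714 + P(H) = -2810714 + (1152 + 1657) = -2810714 + 2809 = -2807905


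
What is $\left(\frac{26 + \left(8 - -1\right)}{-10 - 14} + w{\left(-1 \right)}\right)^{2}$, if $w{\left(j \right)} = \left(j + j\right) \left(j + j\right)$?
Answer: $\frac{3721}{576} \approx 6.4601$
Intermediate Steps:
$w{\left(j \right)} = 4 j^{2}$ ($w{\left(j \right)} = 2 j 2 j = 4 j^{2}$)
$\left(\frac{26 + \left(8 - -1\right)}{-10 - 14} + w{\left(-1 \right)}\right)^{2} = \left(\frac{26 + \left(8 - -1\right)}{-10 - 14} + 4 \left(-1\right)^{2}\right)^{2} = \left(\frac{26 + \left(8 + 1\right)}{-24} + 4 \cdot 1\right)^{2} = \left(\left(26 + 9\right) \left(- \frac{1}{24}\right) + 4\right)^{2} = \left(35 \left(- \frac{1}{24}\right) + 4\right)^{2} = \left(- \frac{35}{24} + 4\right)^{2} = \left(\frac{61}{24}\right)^{2} = \frac{3721}{576}$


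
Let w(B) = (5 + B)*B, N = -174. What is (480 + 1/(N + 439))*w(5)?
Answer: 1272010/53 ≈ 24000.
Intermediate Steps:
w(B) = B*(5 + B)
(480 + 1/(N + 439))*w(5) = (480 + 1/(-174 + 439))*(5*(5 + 5)) = (480 + 1/265)*(5*10) = (480 + 1/265)*50 = (127201/265)*50 = 1272010/53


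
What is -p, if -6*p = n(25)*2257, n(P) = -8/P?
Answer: -9028/75 ≈ -120.37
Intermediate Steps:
p = 9028/75 (p = -(-8/25)*2257/6 = -(-8*1/25)*2257/6 = -(-4)*2257/75 = -⅙*(-18056/25) = 9028/75 ≈ 120.37)
-p = -1*9028/75 = -9028/75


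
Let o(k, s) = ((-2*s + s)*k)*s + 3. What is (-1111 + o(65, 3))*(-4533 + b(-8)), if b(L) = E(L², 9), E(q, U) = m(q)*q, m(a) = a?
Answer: 739841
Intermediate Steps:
E(q, U) = q² (E(q, U) = q*q = q²)
b(L) = L⁴ (b(L) = (L²)² = L⁴)
o(k, s) = 3 - k*s² (o(k, s) = ((-s)*k)*s + 3 = (-k*s)*s + 3 = -k*s² + 3 = 3 - k*s²)
(-1111 + o(65, 3))*(-4533 + b(-8)) = (-1111 + (3 - 1*65*3²))*(-4533 + (-8)⁴) = (-1111 + (3 - 1*65*9))*(-4533 + 4096) = (-1111 + (3 - 585))*(-437) = (-1111 - 582)*(-437) = -1693*(-437) = 739841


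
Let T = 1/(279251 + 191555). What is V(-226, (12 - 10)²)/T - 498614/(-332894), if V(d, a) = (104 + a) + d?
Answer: -9246980811969/166447 ≈ -5.5555e+7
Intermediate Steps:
T = 1/470806 ≈ 2.1240e-6
V(d, a) = 104 + a + d
V(-226, (12 - 10)²)/T - 498614/(-332894) = (104 + (12 - 10)² - 226)/(1/470806) - 498614/(-332894) = (104 + 2² - 226)*470806 - 498614*(-1/332894) = (104 + 4 - 226)*470806 + 249307/166447 = -118*470806 + 249307/166447 = -55555108 + 249307/166447 = -9246980811969/166447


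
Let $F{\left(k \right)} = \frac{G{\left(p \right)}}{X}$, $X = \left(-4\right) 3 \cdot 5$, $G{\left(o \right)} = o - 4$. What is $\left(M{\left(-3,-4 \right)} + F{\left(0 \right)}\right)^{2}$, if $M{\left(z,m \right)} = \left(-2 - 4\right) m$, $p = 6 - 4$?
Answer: $\frac{519841}{900} \approx 577.6$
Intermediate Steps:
$p = 2$
$G{\left(o \right)} = -4 + o$
$M{\left(z,m \right)} = - 6 m$
$X = -60$ ($X = \left(-12\right) 5 = -60$)
$F{\left(k \right)} = \frac{1}{30}$ ($F{\left(k \right)} = \frac{-4 + 2}{-60} = \left(-2\right) \left(- \frac{1}{60}\right) = \frac{1}{30}$)
$\left(M{\left(-3,-4 \right)} + F{\left(0 \right)}\right)^{2} = \left(\left(-6\right) \left(-4\right) + \frac{1}{30}\right)^{2} = \left(24 + \frac{1}{30}\right)^{2} = \left(\frac{721}{30}\right)^{2} = \frac{519841}{900}$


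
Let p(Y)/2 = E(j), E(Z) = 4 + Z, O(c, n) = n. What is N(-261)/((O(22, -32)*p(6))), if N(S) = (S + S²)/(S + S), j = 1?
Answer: 13/32 ≈ 0.40625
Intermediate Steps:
p(Y) = 10 (p(Y) = 2*(4 + 1) = 2*5 = 10)
N(S) = (S + S²)/(2*S) (N(S) = (S + S²)/((2*S)) = (S + S²)*(1/(2*S)) = (S + S²)/(2*S))
N(-261)/((O(22, -32)*p(6))) = (½ + (½)*(-261))/((-32*10)) = (½ - 261/2)/(-320) = -130*(-1/320) = 13/32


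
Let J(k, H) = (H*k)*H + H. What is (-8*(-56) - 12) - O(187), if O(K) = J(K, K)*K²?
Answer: -228675928474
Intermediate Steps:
J(k, H) = H + k*H² (J(k, H) = k*H² + H = H + k*H²)
O(K) = K³*(1 + K²) (O(K) = (K*(1 + K*K))*K² = (K*(1 + K²))*K² = K³*(1 + K²))
(-8*(-56) - 12) - O(187) = (-8*(-56) - 12) - (187³ + 187⁵) = (448 - 12) - (6539203 + 228669389707) = 436 - 1*228675928910 = 436 - 228675928910 = -228675928474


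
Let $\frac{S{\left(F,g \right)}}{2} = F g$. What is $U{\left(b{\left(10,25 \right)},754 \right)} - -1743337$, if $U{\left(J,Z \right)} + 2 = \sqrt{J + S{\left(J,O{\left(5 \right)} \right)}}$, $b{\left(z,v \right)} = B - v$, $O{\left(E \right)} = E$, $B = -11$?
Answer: $1743335 + 6 i \sqrt{11} \approx 1.7433 \cdot 10^{6} + 19.9 i$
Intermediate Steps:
$b{\left(z,v \right)} = -11 - v$
$S{\left(F,g \right)} = 2 F g$
$U{\left(J,Z \right)} = -2 + \sqrt{11} \sqrt{J}$ ($U{\left(J,Z \right)} = -2 + \sqrt{J + 2 J 5} = -2 + \sqrt{J + 10 J} = -2 + \sqrt{11 J} = -2 + \sqrt{11} \sqrt{J}$)
$U{\left(b{\left(10,25 \right)},754 \right)} - -1743337 = \left(-2 + \sqrt{11} \sqrt{-11 - 25}\right) - -1743337 = \left(-2 + \sqrt{11} \sqrt{-11 - 25}\right) + 1743337 = \left(-2 + \sqrt{11} \sqrt{-36}\right) + 1743337 = \left(-2 + \sqrt{11} \cdot 6 i\right) + 1743337 = \left(-2 + 6 i \sqrt{11}\right) + 1743337 = 1743335 + 6 i \sqrt{11}$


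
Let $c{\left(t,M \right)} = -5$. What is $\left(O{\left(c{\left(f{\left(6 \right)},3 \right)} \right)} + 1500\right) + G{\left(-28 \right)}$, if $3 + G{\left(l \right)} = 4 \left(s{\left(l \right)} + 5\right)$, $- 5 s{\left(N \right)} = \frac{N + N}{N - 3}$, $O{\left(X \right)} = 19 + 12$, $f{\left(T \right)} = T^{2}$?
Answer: $\frac{239716}{155} \approx 1546.6$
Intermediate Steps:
$O{\left(X \right)} = 31$
$s{\left(N \right)} = - \frac{2 N}{5 \left(-3 + N\right)}$ ($s{\left(N \right)} = - \frac{\left(N + N\right) \frac{1}{N - 3}}{5} = - \frac{2 N \frac{1}{-3 + N}}{5} = - \frac{2 N}{5 \left(-3 + N\right)}$)
$G{\left(l \right)} = 17 - \frac{8 l}{-15 + 5 l}$ ($G{\left(l \right)} = -3 + 4 \left(- \frac{2 l}{-15 + 5 l} + 5\right) = -3 + 4 \left(5 - \frac{2 l}{-15 + 5 l}\right) = -3 - \left(-20 + \frac{8 l}{-15 + 5 l}\right) = 17 - \frac{8 l}{-15 + 5 l}$)
$\left(O{\left(c{\left(f{\left(6 \right)},3 \right)} \right)} + 1500\right) + G{\left(-28 \right)} = \left(31 + 1500\right) + \frac{-255 + 77 \left(-28\right)}{5 \left(-3 - 28\right)} = 1531 + \frac{-255 - 2156}{5 \left(-31\right)} = 1531 + \frac{1}{5} \left(- \frac{1}{31}\right) \left(-2411\right) = 1531 + \frac{2411}{155} = \frac{239716}{155}$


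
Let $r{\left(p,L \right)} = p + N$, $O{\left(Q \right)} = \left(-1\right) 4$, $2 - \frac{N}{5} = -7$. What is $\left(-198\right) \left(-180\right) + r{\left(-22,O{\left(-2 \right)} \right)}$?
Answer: $35663$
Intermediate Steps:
$N = 45$ ($N = 10 - -35 = 10 + 35 = 45$)
$O{\left(Q \right)} = -4$
$r{\left(p,L \right)} = 45 + p$ ($r{\left(p,L \right)} = p + 45 = 45 + p$)
$\left(-198\right) \left(-180\right) + r{\left(-22,O{\left(-2 \right)} \right)} = \left(-198\right) \left(-180\right) + \left(45 - 22\right) = 35640 + 23 = 35663$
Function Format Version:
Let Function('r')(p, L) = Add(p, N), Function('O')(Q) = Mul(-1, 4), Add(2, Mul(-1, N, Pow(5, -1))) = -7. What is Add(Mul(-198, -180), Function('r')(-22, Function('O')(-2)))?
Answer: 35663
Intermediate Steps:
N = 45 (N = Add(10, Mul(-5, -7)) = Add(10, 35) = 45)
Function('O')(Q) = -4
Function('r')(p, L) = Add(45, p) (Function('r')(p, L) = Add(p, 45) = Add(45, p))
Add(Mul(-198, -180), Function('r')(-22, Function('O')(-2))) = Add(Mul(-198, -180), Add(45, -22)) = Add(35640, 23) = 35663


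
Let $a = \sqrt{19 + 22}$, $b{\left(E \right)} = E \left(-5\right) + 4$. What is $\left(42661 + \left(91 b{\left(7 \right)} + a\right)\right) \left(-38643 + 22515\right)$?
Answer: $-642539520 - 16128 \sqrt{41} \approx -6.4264 \cdot 10^{8}$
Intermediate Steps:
$b{\left(E \right)} = 4 - 5 E$ ($b{\left(E \right)} = - 5 E + 4 = 4 - 5 E$)
$a = \sqrt{41} \approx 6.4031$
$\left(42661 + \left(91 b{\left(7 \right)} + a\right)\right) \left(-38643 + 22515\right) = \left(42661 + \left(91 \left(4 - 35\right) + \sqrt{41}\right)\right) \left(-38643 + 22515\right) = \left(42661 + \left(91 \left(4 - 35\right) + \sqrt{41}\right)\right) \left(-16128\right) = \left(42661 + \left(91 \left(-31\right) + \sqrt{41}\right)\right) \left(-16128\right) = \left(42661 - \left(2821 - \sqrt{41}\right)\right) \left(-16128\right) = \left(39840 + \sqrt{41}\right) \left(-16128\right) = -642539520 - 16128 \sqrt{41}$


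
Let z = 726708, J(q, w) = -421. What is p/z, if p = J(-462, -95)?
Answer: -421/726708 ≈ -0.00057932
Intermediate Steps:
p = -421
p/z = -421/726708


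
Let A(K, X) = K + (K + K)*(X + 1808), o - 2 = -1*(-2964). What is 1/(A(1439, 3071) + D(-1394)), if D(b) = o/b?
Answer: 697/9788109614 ≈ 7.1209e-8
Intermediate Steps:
o = 2966 (o = 2 - 1*(-2964) = 2 + 2964 = 2966)
A(K, X) = K + 2*K*(1808 + X) (A(K, X) = K + (2*K)*(1808 + X) = K + 2*K*(1808 + X))
D(b) = 2966/b
1/(A(1439, 3071) + D(-1394)) = 1/(1439*(3617 + 2*3071) + 2966/(-1394)) = 1/(1439*(3617 + 6142) + 2966*(-1/1394)) = 1/(1439*9759 - 1483/697) = 1/(14043201 - 1483/697) = 1/(9788109614/697) = 697/9788109614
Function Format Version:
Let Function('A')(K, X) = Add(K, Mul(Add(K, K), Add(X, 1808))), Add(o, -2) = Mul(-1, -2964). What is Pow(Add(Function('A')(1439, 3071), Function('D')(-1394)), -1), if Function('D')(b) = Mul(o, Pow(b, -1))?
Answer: Rational(697, 9788109614) ≈ 7.1209e-8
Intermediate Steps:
o = 2966 (o = Add(2, Mul(-1, -2964)) = Add(2, 2964) = 2966)
Function('A')(K, X) = Add(K, Mul(2, K, Add(1808, X))) (Function('A')(K, X) = Add(K, Mul(Mul(2, K), Add(1808, X))) = Add(K, Mul(2, K, Add(1808, X))))
Function('D')(b) = Mul(2966, Pow(b, -1))
Pow(Add(Function('A')(1439, 3071), Function('D')(-1394)), -1) = Pow(Add(Mul(1439, Add(3617, Mul(2, 3071))), Mul(2966, Pow(-1394, -1))), -1) = Pow(Add(Mul(1439, Add(3617, 6142)), Mul(2966, Rational(-1, 1394))), -1) = Pow(Add(Mul(1439, 9759), Rational(-1483, 697)), -1) = Pow(Add(14043201, Rational(-1483, 697)), -1) = Pow(Rational(9788109614, 697), -1) = Rational(697, 9788109614)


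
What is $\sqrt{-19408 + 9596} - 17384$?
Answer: $-17384 + 2 i \sqrt{2453} \approx -17384.0 + 99.056 i$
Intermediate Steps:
$\sqrt{-19408 + 9596} - 17384 = \sqrt{-9812} - 17384 = 2 i \sqrt{2453} - 17384 = -17384 + 2 i \sqrt{2453}$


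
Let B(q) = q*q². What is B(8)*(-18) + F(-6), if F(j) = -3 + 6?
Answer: -9213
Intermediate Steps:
B(q) = q³
F(j) = 3
B(8)*(-18) + F(-6) = 8³*(-18) + 3 = 512*(-18) + 3 = -9216 + 3 = -9213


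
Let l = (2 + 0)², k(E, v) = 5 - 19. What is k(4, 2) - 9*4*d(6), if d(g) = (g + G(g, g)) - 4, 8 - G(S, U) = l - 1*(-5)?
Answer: -50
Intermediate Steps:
k(E, v) = -14
l = 4 (l = 2² = 4)
G(S, U) = -1 (G(S, U) = 8 - (4 - 1*(-5)) = 8 - (4 + 5) = 8 - 1*9 = 8 - 9 = -1)
d(g) = -5 + g (d(g) = (g - 1) - 4 = (-1 + g) - 4 = -5 + g)
k(4, 2) - 9*4*d(6) = -14 - 9*4*(-5 + 6) = -14 - 36 = -50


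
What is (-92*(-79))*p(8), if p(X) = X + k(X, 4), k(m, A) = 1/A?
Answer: 59961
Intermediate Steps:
p(X) = ¼ + X (p(X) = X + 1/4 = X + ¼ = ¼ + X)
(-92*(-79))*p(8) = (-92*(-79))*(¼ + 8) = 7268*(33/4) = 59961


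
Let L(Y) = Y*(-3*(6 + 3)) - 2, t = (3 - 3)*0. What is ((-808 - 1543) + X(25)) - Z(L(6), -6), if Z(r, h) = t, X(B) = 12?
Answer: -2339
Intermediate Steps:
t = 0 (t = 0*0 = 0)
L(Y) = -2 - 27*Y (L(Y) = Y*(-3*9) - 2 = Y*(-27) - 2 = -27*Y - 2 = -2 - 27*Y)
Z(r, h) = 0
((-808 - 1543) + X(25)) - Z(L(6), -6) = ((-808 - 1543) + 12) - 1*0 = (-2351 + 12) + 0 = -2339 + 0 = -2339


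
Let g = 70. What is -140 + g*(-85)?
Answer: -6090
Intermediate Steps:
-140 + g*(-85) = -140 + 70*(-85) = -140 - 5950 = -6090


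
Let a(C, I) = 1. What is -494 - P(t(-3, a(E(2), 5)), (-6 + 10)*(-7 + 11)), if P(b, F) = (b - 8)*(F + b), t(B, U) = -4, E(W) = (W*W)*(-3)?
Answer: -350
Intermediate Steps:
E(W) = -3*W² (E(W) = W²*(-3) = -3*W²)
P(b, F) = (-8 + b)*(F + b)
-494 - P(t(-3, a(E(2), 5)), (-6 + 10)*(-7 + 11)) = -494 - ((-4)² - 8*(-6 + 10)*(-7 + 11) - 8*(-4) + ((-6 + 10)*(-7 + 11))*(-4)) = -494 - (16 - 32*4 + 32 + (4*4)*(-4)) = -494 - (16 - 8*16 + 32 + 16*(-4)) = -494 - (16 - 128 + 32 - 64) = -494 - 1*(-144) = -494 + 144 = -350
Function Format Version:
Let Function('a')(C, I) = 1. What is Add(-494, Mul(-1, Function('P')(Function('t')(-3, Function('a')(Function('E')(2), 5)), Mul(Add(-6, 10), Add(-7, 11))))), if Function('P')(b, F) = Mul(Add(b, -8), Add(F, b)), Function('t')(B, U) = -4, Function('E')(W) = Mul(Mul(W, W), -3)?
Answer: -350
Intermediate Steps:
Function('E')(W) = Mul(-3, Pow(W, 2)) (Function('E')(W) = Mul(Pow(W, 2), -3) = Mul(-3, Pow(W, 2)))
Function('P')(b, F) = Mul(Add(-8, b), Add(F, b))
Add(-494, Mul(-1, Function('P')(Function('t')(-3, Function('a')(Function('E')(2), 5)), Mul(Add(-6, 10), Add(-7, 11))))) = Add(-494, Mul(-1, Add(Pow(-4, 2), Mul(-8, Mul(Add(-6, 10), Add(-7, 11))), Mul(-8, -4), Mul(Mul(Add(-6, 10), Add(-7, 11)), -4)))) = Add(-494, Mul(-1, Add(16, Mul(-8, Mul(4, 4)), 32, Mul(Mul(4, 4), -4)))) = Add(-494, Mul(-1, Add(16, Mul(-8, 16), 32, Mul(16, -4)))) = Add(-494, Mul(-1, Add(16, -128, 32, -64))) = Add(-494, Mul(-1, -144)) = Add(-494, 144) = -350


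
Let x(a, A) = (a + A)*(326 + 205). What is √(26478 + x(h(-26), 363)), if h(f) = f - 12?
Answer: 3*√22117 ≈ 446.15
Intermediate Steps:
h(f) = -12 + f
x(a, A) = 531*A + 531*a (x(a, A) = (A + a)*531 = 531*A + 531*a)
√(26478 + x(h(-26), 363)) = √(26478 + (531*363 + 531*(-12 - 26))) = √(26478 + (192753 + 531*(-38))) = √(26478 + (192753 - 20178)) = √(26478 + 172575) = √199053 = 3*√22117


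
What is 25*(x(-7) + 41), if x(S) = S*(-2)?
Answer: 1375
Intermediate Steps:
x(S) = -2*S
25*(x(-7) + 41) = 25*(-2*(-7) + 41) = 25*(14 + 41) = 25*55 = 1375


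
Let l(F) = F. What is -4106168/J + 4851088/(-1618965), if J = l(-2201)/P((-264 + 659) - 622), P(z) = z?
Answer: -1509048173923928/3563341965 ≈ -4.2349e+5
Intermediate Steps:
J = 2201/227 (J = -2201/((-264 + 659) - 622) = -2201/(395 - 622) = -2201/(-227) = -2201*(-1/227) = 2201/227 ≈ 9.6960)
-4106168/J + 4851088/(-1618965) = -4106168/2201/227 + 4851088/(-1618965) = -4106168*227/2201 + 4851088*(-1/1618965) = -932100136/2201 - 4851088/1618965 = -1509048173923928/3563341965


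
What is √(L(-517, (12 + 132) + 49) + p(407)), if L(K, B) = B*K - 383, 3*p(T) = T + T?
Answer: I*√899034/3 ≈ 316.06*I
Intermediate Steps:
p(T) = 2*T/3 (p(T) = (T + T)/3 = (2*T)/3 = 2*T/3)
L(K, B) = -383 + B*K
√(L(-517, (12 + 132) + 49) + p(407)) = √((-383 + ((12 + 132) + 49)*(-517)) + (⅔)*407) = √((-383 + (144 + 49)*(-517)) + 814/3) = √((-383 + 193*(-517)) + 814/3) = √((-383 - 99781) + 814/3) = √(-100164 + 814/3) = √(-299678/3) = I*√899034/3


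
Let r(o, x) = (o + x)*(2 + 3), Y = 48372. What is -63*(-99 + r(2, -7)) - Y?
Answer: -40560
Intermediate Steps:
r(o, x) = 5*o + 5*x (r(o, x) = (o + x)*5 = 5*o + 5*x)
-63*(-99 + r(2, -7)) - Y = -63*(-99 + (5*2 + 5*(-7))) - 1*48372 = -63*(-99 + (10 - 35)) - 48372 = -63*(-99 - 25) - 48372 = -63*(-124) - 48372 = 7812 - 48372 = -40560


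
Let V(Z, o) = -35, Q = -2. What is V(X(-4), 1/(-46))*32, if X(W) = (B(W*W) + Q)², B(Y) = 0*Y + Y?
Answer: -1120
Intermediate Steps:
B(Y) = Y (B(Y) = 0 + Y = Y)
X(W) = (-2 + W²)² (X(W) = (W*W - 2)² = (W² - 2)² = (-2 + W²)²)
V(X(-4), 1/(-46))*32 = -35*32 = -1120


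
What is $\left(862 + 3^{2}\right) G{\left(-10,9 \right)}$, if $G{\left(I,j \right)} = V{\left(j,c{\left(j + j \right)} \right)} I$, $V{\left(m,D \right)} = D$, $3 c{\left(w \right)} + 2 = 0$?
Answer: $\frac{17420}{3} \approx 5806.7$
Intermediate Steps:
$c{\left(w \right)} = - \frac{2}{3}$ ($c{\left(w \right)} = - \frac{2}{3} + \frac{1}{3} \cdot 0 = - \frac{2}{3} + 0 = - \frac{2}{3}$)
$G{\left(I,j \right)} = - \frac{2 I}{3}$
$\left(862 + 3^{2}\right) G{\left(-10,9 \right)} = \left(862 + 3^{2}\right) \left(\left(- \frac{2}{3}\right) \left(-10\right)\right) = \left(862 + 9\right) \frac{20}{3} = 871 \cdot \frac{20}{3} = \frac{17420}{3}$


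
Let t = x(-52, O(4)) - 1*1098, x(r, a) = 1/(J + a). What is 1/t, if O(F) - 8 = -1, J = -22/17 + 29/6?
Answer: -1075/1180248 ≈ -0.00091083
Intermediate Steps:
J = 361/102 (J = -22*1/17 + 29*(⅙) = -22/17 + 29/6 = 361/102 ≈ 3.5392)
O(F) = 7 (O(F) = 8 - 1 = 7)
x(r, a) = 1/(361/102 + a)
t = -1180248/1075 (t = 102/(361 + 102*7) - 1*1098 = 102/(361 + 714) - 1098 = 102/1075 - 1098 = -1180248/1075 ≈ -1097.9)
1/t = 1/(-1180248/1075) = -1075/1180248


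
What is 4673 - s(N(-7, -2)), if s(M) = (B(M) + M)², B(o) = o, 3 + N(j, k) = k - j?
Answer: 4657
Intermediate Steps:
N(j, k) = -3 + k - j (N(j, k) = -3 + (k - j) = -3 + k - j)
s(M) = 4*M² (s(M) = (M + M)² = (2*M)² = 4*M²)
4673 - s(N(-7, -2)) = 4673 - 4*(-3 - 2 - 1*(-7))² = 4673 - 4*(-3 - 2 + 7)² = 4673 - 4*2² = 4673 - 4*4 = 4673 - 1*16 = 4673 - 16 = 4657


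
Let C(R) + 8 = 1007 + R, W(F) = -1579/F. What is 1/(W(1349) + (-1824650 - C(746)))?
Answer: -1349/2463808434 ≈ -5.4753e-7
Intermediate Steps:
C(R) = 999 + R (C(R) = -8 + (1007 + R) = 999 + R)
1/(W(1349) + (-1824650 - C(746))) = 1/(-1579/1349 + (-1824650 - (999 + 746))) = 1/(-1579*1/1349 + (-1824650 - 1*1745)) = 1/(-1579/1349 + (-1824650 - 1745)) = 1/(-1579/1349 - 1826395) = 1/(-2463808434/1349) = -1349/2463808434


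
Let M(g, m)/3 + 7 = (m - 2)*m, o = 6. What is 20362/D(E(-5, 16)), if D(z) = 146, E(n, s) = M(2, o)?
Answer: 10181/73 ≈ 139.47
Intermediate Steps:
M(g, m) = -21 + 3*m*(-2 + m) (M(g, m) = -21 + 3*((m - 2)*m) = -21 + 3*((-2 + m)*m) = -21 + 3*(m*(-2 + m)) = -21 + 3*m*(-2 + m))
E(n, s) = 51 (E(n, s) = -21 - 6*6 + 3*6² = -21 - 36 + 3*36 = -21 - 36 + 108 = 51)
20362/D(E(-5, 16)) = 20362/146 = 20362*(1/146) = 10181/73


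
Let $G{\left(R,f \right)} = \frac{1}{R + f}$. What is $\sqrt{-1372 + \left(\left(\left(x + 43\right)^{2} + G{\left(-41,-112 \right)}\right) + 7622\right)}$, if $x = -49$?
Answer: $\frac{\sqrt{16349869}}{51} \approx 79.284$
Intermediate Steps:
$\sqrt{-1372 + \left(\left(\left(x + 43\right)^{2} + G{\left(-41,-112 \right)}\right) + 7622\right)} = \sqrt{-1372 + \left(\left(\left(-49 + 43\right)^{2} + \frac{1}{-41 - 112}\right) + 7622\right)} = \sqrt{-1372 + \left(\left(\left(-6\right)^{2} + \frac{1}{-153}\right) + 7622\right)} = \sqrt{-1372 + \left(\left(36 - \frac{1}{153}\right) + 7622\right)} = \sqrt{-1372 + \left(\frac{5507}{153} + 7622\right)} = \sqrt{-1372 + \frac{1171673}{153}} = \sqrt{\frac{961757}{153}} = \frac{\sqrt{16349869}}{51}$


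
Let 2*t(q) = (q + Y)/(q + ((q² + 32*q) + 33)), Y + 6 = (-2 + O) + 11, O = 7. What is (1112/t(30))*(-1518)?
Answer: -811513692/5 ≈ -1.6230e+8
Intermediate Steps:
Y = 10 (Y = -6 + ((-2 + 7) + 11) = -6 + (5 + 11) = -6 + 16 = 10)
t(q) = (10 + q)/(2*(33 + q² + 33*q)) (t(q) = ((q + 10)/(q + ((q² + 32*q) + 33)))/2 = ((10 + q)/(q + (33 + q² + 32*q)))/2 = ((10 + q)/(33 + q² + 33*q))/2 = (10 + q)/(2*(33 + q² + 33*q)))
(1112/t(30))*(-1518) = (1112/(((10 + 30)/(2*(33 + 30² + 33*30)))))*(-1518) = (1112/(((½)*40/(33 + 900 + 990))))*(-1518) = (1112/(((½)*40/1923)))*(-1518) = (1112/(((½)*(1/1923)*40)))*(-1518) = (1112/(20/1923))*(-1518) = (1112*(1923/20))*(-1518) = (534594/5)*(-1518) = -811513692/5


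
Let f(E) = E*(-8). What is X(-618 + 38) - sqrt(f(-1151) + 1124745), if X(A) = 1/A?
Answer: -1/580 - sqrt(1133953) ≈ -1064.9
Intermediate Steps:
f(E) = -8*E
X(-618 + 38) - sqrt(f(-1151) + 1124745) = 1/(-618 + 38) - sqrt(-8*(-1151) + 1124745) = 1/(-580) - sqrt(9208 + 1124745) = -1/580 - sqrt(1133953)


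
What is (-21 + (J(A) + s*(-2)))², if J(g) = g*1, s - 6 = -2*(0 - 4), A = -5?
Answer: 2916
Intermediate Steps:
s = 14 (s = 6 - 2*(0 - 4) = 6 - 2*(-4) = 6 + 8 = 14)
J(g) = g
(-21 + (J(A) + s*(-2)))² = (-21 + (-5 + 14*(-2)))² = (-21 + (-5 - 28))² = (-21 - 33)² = (-54)² = 2916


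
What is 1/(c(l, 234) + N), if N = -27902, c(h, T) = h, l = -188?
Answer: -1/28090 ≈ -3.5600e-5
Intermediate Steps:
1/(c(l, 234) + N) = 1/(-188 - 27902) = 1/(-28090) = -1/28090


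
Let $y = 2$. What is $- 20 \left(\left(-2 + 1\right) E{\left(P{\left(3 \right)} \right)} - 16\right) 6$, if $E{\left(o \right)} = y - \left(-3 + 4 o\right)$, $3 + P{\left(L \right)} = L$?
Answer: $2520$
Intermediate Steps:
$P{\left(L \right)} = -3 + L$
$E{\left(o \right)} = 5 - 4 o$ ($E{\left(o \right)} = 2 - \left(-3 + 4 o\right) = 5 - 4 o$)
$- 20 \left(\left(-2 + 1\right) E{\left(P{\left(3 \right)} \right)} - 16\right) 6 = - 20 \left(\left(-2 + 1\right) \left(5 - 4 \left(-3 + 3\right)\right) - 16\right) 6 = - 20 \left(- (5 - 0) - 16\right) 6 = - 20 \left(- (5 + 0) - 16\right) 6 = - 20 \left(\left(-1\right) 5 - 16\right) 6 = - 20 \left(-5 - 16\right) 6 = \left(-20\right) \left(-21\right) 6 = 420 \cdot 6 = 2520$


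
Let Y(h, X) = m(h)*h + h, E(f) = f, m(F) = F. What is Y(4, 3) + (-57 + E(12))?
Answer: -25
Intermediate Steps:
Y(h, X) = h + h**2 (Y(h, X) = h*h + h = h**2 + h = h + h**2)
Y(4, 3) + (-57 + E(12)) = 4*(1 + 4) + (-57 + 12) = 4*5 - 45 = 20 - 45 = -25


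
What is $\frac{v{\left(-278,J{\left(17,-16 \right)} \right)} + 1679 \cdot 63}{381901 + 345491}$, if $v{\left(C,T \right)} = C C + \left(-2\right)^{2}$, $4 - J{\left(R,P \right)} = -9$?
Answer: $\frac{183065}{727392} \approx 0.25167$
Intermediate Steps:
$J{\left(R,P \right)} = 13$ ($J{\left(R,P \right)} = 4 - -9 = 4 + 9 = 13$)
$v{\left(C,T \right)} = 4 + C^{2}$ ($v{\left(C,T \right)} = C^{2} + 4 = 4 + C^{2}$)
$\frac{v{\left(-278,J{\left(17,-16 \right)} \right)} + 1679 \cdot 63}{381901 + 345491} = \frac{\left(4 + \left(-278\right)^{2}\right) + 1679 \cdot 63}{381901 + 345491} = \frac{\left(4 + 77284\right) + 105777}{727392} = \left(77288 + 105777\right) \frac{1}{727392} = 183065 \cdot \frac{1}{727392} = \frac{183065}{727392}$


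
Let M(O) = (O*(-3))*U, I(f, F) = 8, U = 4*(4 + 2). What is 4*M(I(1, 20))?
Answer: -2304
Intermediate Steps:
U = 24 (U = 4*6 = 24)
M(O) = -72*O (M(O) = (O*(-3))*24 = -3*O*24 = -72*O)
4*M(I(1, 20)) = 4*(-72*8) = 4*(-576) = -2304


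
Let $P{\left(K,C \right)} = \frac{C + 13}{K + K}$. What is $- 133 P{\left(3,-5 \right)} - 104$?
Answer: $- \frac{844}{3} \approx -281.33$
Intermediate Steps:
$P{\left(K,C \right)} = \frac{13 + C}{2 K}$
$- 133 P{\left(3,-5 \right)} - 104 = - 133 \frac{13 - 5}{2 \cdot 3} - 104 = - 133 \cdot \frac{1}{2} \cdot \frac{1}{3} \cdot 8 - 104 = \left(-133\right) \frac{4}{3} - 104 = - \frac{532}{3} - 104 = - \frac{844}{3}$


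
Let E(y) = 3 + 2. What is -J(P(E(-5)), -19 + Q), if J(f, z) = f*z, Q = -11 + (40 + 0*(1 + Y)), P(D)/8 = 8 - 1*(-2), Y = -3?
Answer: -800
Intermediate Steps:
E(y) = 5
P(D) = 80 (P(D) = 8*(8 - 1*(-2)) = 8*(8 + 2) = 8*10 = 80)
Q = 29 (Q = -11 + (40 + 0*(1 - 3)) = -11 + (40 + 0*(-2)) = -11 + (40 + 0) = -11 + 40 = 29)
-J(P(E(-5)), -19 + Q) = -80*(-19 + 29) = -80*10 = -1*800 = -800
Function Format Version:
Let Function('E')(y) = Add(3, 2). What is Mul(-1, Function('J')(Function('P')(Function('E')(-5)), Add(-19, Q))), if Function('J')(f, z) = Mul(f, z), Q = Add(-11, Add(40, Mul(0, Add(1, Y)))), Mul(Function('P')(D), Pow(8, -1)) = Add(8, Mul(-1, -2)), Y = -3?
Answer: -800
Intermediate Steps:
Function('E')(y) = 5
Function('P')(D) = 80 (Function('P')(D) = Mul(8, Add(8, Mul(-1, -2))) = Mul(8, Add(8, 2)) = Mul(8, 10) = 80)
Q = 29 (Q = Add(-11, Add(40, Mul(0, Add(1, -3)))) = Add(-11, Add(40, Mul(0, -2))) = Add(-11, Add(40, 0)) = Add(-11, 40) = 29)
Mul(-1, Function('J')(Function('P')(Function('E')(-5)), Add(-19, Q))) = Mul(-1, Mul(80, Add(-19, 29))) = Mul(-1, Mul(80, 10)) = Mul(-1, 800) = -800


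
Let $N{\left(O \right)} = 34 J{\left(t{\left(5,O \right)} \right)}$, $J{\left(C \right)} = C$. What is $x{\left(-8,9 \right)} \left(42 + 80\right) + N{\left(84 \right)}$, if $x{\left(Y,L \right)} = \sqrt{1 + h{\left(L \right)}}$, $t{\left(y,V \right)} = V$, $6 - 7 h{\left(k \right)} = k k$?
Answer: $2856 + \frac{244 i \sqrt{119}}{7} \approx 2856.0 + 380.25 i$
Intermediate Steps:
$h{\left(k \right)} = \frac{6}{7} - \frac{k^{2}}{7}$ ($h{\left(k \right)} = \frac{6}{7} - \frac{k k}{7} = \frac{6}{7} - \frac{k^{2}}{7}$)
$N{\left(O \right)} = 34 O$
$x{\left(Y,L \right)} = \sqrt{\frac{13}{7} - \frac{L^{2}}{7}}$ ($x{\left(Y,L \right)} = \sqrt{1 - \left(- \frac{6}{7} + \frac{L^{2}}{7}\right)} = \sqrt{\frac{13}{7} - \frac{L^{2}}{7}}$)
$x{\left(-8,9 \right)} \left(42 + 80\right) + N{\left(84 \right)} = \frac{\sqrt{91 - 7 \cdot 9^{2}}}{7} \left(42 + 80\right) + 34 \cdot 84 = \frac{\sqrt{91 - 567}}{7} \cdot 122 + 2856 = \frac{\sqrt{-476}}{7} \cdot 122 + 2856 = \frac{2 i \sqrt{119}}{7} \cdot 122 + 2856 = \frac{244 i \sqrt{119}}{7} + 2856 = 2856 + \frac{244 i \sqrt{119}}{7}$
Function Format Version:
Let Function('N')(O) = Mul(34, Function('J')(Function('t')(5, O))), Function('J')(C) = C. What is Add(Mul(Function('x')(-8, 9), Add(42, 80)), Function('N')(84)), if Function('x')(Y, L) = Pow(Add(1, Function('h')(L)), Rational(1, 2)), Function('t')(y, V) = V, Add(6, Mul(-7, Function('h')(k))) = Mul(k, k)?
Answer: Add(2856, Mul(Rational(244, 7), I, Pow(119, Rational(1, 2)))) ≈ Add(2856.0, Mul(380.25, I))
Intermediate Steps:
Function('h')(k) = Add(Rational(6, 7), Mul(Rational(-1, 7), Pow(k, 2))) (Function('h')(k) = Add(Rational(6, 7), Mul(Rational(-1, 7), Mul(k, k))) = Add(Rational(6, 7), Mul(Rational(-1, 7), Pow(k, 2))))
Function('N')(O) = Mul(34, O)
Function('x')(Y, L) = Pow(Add(Rational(13, 7), Mul(Rational(-1, 7), Pow(L, 2))), Rational(1, 2)) (Function('x')(Y, L) = Pow(Add(1, Add(Rational(6, 7), Mul(Rational(-1, 7), Pow(L, 2)))), Rational(1, 2)) = Pow(Add(Rational(13, 7), Mul(Rational(-1, 7), Pow(L, 2))), Rational(1, 2)))
Add(Mul(Function('x')(-8, 9), Add(42, 80)), Function('N')(84)) = Add(Mul(Mul(Rational(1, 7), Pow(Add(91, Mul(-7, Pow(9, 2))), Rational(1, 2))), Add(42, 80)), Mul(34, 84)) = Add(Mul(Mul(Rational(1, 7), Pow(Add(91, Mul(-7, 81)), Rational(1, 2))), 122), 2856) = Add(Mul(Mul(Rational(1, 7), Pow(Add(91, -567), Rational(1, 2))), 122), 2856) = Add(Mul(Mul(Rational(1, 7), Pow(-476, Rational(1, 2))), 122), 2856) = Add(Mul(Mul(Rational(1, 7), Mul(2, I, Pow(119, Rational(1, 2)))), 122), 2856) = Add(Mul(Mul(Rational(2, 7), I, Pow(119, Rational(1, 2))), 122), 2856) = Add(Mul(Rational(244, 7), I, Pow(119, Rational(1, 2))), 2856) = Add(2856, Mul(Rational(244, 7), I, Pow(119, Rational(1, 2))))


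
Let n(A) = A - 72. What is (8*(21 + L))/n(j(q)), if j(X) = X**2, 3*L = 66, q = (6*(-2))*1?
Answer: 43/9 ≈ 4.7778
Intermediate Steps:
q = -12 (q = -12*1 = -12)
L = 22 (L = (1/3)*66 = 22)
n(A) = -72 + A
(8*(21 + L))/n(j(q)) = (8*(21 + 22))/(-72 + (-12)**2) = (8*43)/(-72 + 144) = 344/72 = 344*(1/72) = 43/9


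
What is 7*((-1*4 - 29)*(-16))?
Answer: 3696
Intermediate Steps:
7*((-1*4 - 29)*(-16)) = 7*((-4 - 29)*(-16)) = 7*(-33*(-16)) = 7*528 = 3696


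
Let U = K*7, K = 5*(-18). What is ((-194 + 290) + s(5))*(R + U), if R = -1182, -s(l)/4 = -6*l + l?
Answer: -355152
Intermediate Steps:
s(l) = 20*l (s(l) = -4*(-6*l + l) = -(-20)*l = 20*l)
K = -90
U = -630 (U = -90*7 = -630)
((-194 + 290) + s(5))*(R + U) = ((-194 + 290) + 20*5)*(-1182 - 630) = (96 + 100)*(-1812) = 196*(-1812) = -355152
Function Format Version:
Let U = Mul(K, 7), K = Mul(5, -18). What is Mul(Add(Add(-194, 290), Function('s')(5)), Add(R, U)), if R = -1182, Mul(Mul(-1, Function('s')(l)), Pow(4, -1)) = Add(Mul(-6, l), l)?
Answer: -355152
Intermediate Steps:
Function('s')(l) = Mul(20, l) (Function('s')(l) = Mul(-4, Add(Mul(-6, l), l)) = Mul(-4, Mul(-5, l)) = Mul(20, l))
K = -90
U = -630 (U = Mul(-90, 7) = -630)
Mul(Add(Add(-194, 290), Function('s')(5)), Add(R, U)) = Mul(Add(Add(-194, 290), Mul(20, 5)), Add(-1182, -630)) = Mul(Add(96, 100), -1812) = Mul(196, -1812) = -355152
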